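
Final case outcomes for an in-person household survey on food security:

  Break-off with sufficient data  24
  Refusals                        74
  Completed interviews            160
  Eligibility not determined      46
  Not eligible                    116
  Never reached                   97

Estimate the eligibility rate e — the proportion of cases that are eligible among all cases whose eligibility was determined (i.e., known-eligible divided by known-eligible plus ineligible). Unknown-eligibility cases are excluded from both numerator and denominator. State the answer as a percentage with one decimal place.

Eligible (known) = 160 + 24 + 74 + 97 = 355
e = 355 / (355 + 116) = 355 / 471 = 0.7537

75.4%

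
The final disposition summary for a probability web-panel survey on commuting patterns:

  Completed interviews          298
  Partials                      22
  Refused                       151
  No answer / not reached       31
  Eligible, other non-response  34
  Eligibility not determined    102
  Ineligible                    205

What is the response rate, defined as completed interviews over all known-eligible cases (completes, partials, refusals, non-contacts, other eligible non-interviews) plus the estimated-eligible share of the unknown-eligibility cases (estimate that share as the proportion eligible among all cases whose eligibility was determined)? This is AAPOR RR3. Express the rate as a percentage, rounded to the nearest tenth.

Numerator: 298
Determined eligible: 298 + 22 + 151 + 31 + 34 = 536
e = 536 / (536 + 205) = 536 / 741 = 0.7233
e × U: 0.7233 × 102 = 73.78
Denom: 536 + 73.78 = 609.78
RR3 = 298 / 609.78 = 0.4887

48.9%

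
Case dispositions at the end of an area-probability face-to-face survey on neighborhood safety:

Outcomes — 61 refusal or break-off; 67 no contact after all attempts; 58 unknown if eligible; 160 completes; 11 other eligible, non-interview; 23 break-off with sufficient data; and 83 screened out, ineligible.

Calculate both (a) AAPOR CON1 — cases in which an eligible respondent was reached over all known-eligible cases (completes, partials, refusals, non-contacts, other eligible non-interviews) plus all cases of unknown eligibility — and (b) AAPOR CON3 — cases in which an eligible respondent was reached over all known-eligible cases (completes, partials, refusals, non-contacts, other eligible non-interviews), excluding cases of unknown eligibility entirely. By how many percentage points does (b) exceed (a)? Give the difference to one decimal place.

Num: 160 + 23 + 61 + 11 = 255
Denominator: 160 + 23 + 61 + 67 + 11 + 58 = 380
CON1 = 255 / 380 = 0.6711
Denominator: 160 + 23 + 61 + 67 + 11 = 322
CON3 = 255 / 322 = 0.7919
Difference = 79.19 − 67.11 = 12.08 percentage points

12.1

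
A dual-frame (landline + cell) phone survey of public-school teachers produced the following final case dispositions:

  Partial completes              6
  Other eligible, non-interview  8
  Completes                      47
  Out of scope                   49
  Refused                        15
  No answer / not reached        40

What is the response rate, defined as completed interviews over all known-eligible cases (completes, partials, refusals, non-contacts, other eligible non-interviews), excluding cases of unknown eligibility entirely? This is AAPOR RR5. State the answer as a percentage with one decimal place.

40.5%

Numerator: 47
Denom: 47 + 6 + 15 + 40 + 8 = 116
RR5 = 47 / 116 = 0.4052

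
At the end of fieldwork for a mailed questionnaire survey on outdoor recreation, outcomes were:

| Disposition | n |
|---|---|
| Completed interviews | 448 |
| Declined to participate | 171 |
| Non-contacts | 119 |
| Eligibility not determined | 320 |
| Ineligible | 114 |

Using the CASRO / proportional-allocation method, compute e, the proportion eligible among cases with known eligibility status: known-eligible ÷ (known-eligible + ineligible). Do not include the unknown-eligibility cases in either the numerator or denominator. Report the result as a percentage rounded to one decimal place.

Known eligible: 448 + 171 + 119 = 738
e = 738 / (738 + 114) = 738 / 852 = 0.8662

86.6%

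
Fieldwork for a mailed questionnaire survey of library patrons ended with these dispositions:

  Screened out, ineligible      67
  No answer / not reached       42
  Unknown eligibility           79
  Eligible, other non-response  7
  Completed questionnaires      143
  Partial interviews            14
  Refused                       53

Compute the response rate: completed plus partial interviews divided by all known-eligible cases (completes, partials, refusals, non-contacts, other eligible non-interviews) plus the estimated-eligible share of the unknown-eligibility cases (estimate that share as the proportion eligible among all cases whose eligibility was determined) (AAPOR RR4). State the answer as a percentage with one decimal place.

Num → 143 + 14 = 157
Eligible (known) → 143 + 14 + 53 + 42 + 7 = 259
e = 259 / (259 + 67) = 259 / 326 = 0.7945
Eligible share of unknowns → 0.7945 × 79 = 62.77
Base → 259 + 62.77 = 321.77
RR4 = 157 / 321.77 = 0.4879

48.8%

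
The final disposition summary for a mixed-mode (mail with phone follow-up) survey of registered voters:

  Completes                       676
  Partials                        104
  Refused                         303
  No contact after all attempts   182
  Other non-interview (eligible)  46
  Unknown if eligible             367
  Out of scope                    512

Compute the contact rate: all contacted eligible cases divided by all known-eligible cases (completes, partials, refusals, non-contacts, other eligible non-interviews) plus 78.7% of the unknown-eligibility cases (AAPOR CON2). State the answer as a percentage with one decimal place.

Top = 676 + 104 + 303 + 46 = 1129
Known eligible = 676 + 104 + 303 + 182 + 46 = 1311
e × U = 0.7870 × 367 = 288.83
Denominator = 1311 + 288.83 = 1599.83
CON2 = 1129 / 1599.83 = 0.7057

70.6%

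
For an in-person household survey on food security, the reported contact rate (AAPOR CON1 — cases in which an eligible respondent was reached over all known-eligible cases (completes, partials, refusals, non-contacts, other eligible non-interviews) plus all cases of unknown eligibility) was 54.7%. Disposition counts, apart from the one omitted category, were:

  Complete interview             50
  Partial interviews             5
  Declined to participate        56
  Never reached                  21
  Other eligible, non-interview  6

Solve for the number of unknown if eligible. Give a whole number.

76

Num = 50 + 5 + 56 + 6 = 117
CON1 = 117 / D = 0.547
D = 117 / 0.547 = 213.9
Rest of base = 138
unknown if eligible = 213.9 − 138 ≈ 76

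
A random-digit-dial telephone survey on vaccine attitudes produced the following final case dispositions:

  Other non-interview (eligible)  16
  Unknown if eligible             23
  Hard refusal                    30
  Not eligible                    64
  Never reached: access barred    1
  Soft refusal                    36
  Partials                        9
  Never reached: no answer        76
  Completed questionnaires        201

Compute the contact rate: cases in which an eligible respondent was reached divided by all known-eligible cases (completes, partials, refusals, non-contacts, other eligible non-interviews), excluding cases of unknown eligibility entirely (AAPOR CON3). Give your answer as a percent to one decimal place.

Refusal or break-off = 30 + 36 = 66
No answer / not reached = 76 + 1 = 77
Numerator → 201 + 9 + 66 + 16 = 292
Denominator → 201 + 9 + 66 + 77 + 16 = 369
CON3 = 292 / 369 = 0.7913

79.1%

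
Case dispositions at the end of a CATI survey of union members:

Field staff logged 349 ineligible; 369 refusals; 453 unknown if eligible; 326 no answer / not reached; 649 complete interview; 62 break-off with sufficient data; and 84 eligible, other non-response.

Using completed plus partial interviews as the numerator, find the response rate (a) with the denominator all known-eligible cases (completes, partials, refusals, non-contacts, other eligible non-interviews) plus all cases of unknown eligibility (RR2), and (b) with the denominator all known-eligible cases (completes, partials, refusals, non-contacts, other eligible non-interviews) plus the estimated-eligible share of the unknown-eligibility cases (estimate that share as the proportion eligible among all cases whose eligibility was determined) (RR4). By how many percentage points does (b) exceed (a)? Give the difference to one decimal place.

Numerator → 649 + 62 = 711
Denom → 649 + 62 + 369 + 326 + 84 + 453 = 1943
RR2 = 711 / 1943 = 0.3659
Eligible (known) → 649 + 62 + 369 + 326 + 84 = 1490
e = 1490 / (1490 + 349) = 1490 / 1839 = 0.8102
Estimated eligible among unknowns → 0.8102 × 453 = 367.02
Denom → 1490 + 367.02 = 1857.02
RR4 = 711 / 1857.02 = 0.3829
Difference = 38.29 − 36.59 = 1.70 percentage points

1.7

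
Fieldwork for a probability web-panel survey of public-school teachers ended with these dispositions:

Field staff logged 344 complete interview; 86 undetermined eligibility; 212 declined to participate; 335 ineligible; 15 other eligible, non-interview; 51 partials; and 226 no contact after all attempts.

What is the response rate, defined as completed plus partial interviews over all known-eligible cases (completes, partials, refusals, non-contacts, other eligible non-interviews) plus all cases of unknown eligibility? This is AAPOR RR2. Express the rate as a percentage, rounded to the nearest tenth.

Top = 344 + 51 = 395
Denominator = 344 + 51 + 212 + 226 + 15 + 86 = 934
RR2 = 395 / 934 = 0.4229

42.3%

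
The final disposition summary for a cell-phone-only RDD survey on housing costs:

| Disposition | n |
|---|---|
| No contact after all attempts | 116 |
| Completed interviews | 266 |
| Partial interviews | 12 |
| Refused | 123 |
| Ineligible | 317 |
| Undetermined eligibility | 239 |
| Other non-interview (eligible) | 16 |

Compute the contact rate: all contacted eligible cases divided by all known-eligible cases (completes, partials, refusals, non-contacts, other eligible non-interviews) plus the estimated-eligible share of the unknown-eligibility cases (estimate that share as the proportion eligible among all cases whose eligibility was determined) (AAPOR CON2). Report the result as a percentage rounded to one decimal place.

Top: 266 + 12 + 123 + 16 = 417
Known eligible: 266 + 12 + 123 + 116 + 16 = 533
e = 533 / (533 + 317) = 533 / 850 = 0.6271
e × U: 0.6271 × 239 = 149.88
Denom: 533 + 149.88 = 682.88
CON2 = 417 / 682.88 = 0.6106

61.1%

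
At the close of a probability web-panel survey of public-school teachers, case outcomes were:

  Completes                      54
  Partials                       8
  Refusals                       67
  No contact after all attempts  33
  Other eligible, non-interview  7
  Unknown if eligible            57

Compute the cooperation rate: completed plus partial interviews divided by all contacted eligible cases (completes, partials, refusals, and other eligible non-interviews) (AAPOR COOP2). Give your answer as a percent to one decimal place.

45.6%

Top: 54 + 8 = 62
Base: 54 + 8 + 67 + 7 = 136
COOP2 = 62 / 136 = 0.4559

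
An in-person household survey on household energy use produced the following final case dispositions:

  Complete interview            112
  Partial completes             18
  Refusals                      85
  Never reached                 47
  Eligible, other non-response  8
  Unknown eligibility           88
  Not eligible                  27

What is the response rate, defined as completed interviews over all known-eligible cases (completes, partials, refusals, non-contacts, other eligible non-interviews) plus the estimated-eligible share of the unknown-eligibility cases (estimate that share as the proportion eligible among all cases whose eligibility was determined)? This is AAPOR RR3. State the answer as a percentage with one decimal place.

32.0%

Numerator: 112
Determined eligible: 112 + 18 + 85 + 47 + 8 = 270
e = 270 / (270 + 27) = 270 / 297 = 0.9091
e × U: 0.9091 × 88 = 80.00
Denom: 270 + 80.00 = 350.00
RR3 = 112 / 350.00 = 0.3200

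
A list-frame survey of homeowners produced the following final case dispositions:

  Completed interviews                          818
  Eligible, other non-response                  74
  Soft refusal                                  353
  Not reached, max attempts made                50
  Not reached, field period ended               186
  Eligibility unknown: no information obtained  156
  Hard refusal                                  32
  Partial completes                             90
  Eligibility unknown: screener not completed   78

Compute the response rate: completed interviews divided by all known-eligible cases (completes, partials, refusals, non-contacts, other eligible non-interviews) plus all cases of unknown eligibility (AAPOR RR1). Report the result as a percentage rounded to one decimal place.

44.5%

Refusals = 32 + 353 = 385
Never reached = 186 + 50 = 236
Undetermined eligibility = 78 + 156 = 234
Numerator: 818
Base: 818 + 90 + 385 + 236 + 74 + 234 = 1837
RR1 = 818 / 1837 = 0.4453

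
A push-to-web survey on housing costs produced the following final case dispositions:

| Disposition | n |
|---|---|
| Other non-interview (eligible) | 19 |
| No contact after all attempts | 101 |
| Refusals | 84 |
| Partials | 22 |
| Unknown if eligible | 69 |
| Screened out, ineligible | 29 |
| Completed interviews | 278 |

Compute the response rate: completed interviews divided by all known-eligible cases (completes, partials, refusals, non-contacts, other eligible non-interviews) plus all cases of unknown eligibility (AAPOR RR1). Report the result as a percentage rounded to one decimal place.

48.5%

Numerator → 278
Denominator → 278 + 22 + 84 + 101 + 19 + 69 = 573
RR1 = 278 / 573 = 0.4852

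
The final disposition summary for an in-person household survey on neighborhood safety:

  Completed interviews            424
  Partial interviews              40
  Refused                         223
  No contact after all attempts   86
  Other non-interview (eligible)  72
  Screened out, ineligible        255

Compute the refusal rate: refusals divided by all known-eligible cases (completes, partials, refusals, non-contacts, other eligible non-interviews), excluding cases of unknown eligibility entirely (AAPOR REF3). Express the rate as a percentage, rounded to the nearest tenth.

Num = 223
Denominator = 424 + 40 + 223 + 86 + 72 = 845
REF3 = 223 / 845 = 0.2639

26.4%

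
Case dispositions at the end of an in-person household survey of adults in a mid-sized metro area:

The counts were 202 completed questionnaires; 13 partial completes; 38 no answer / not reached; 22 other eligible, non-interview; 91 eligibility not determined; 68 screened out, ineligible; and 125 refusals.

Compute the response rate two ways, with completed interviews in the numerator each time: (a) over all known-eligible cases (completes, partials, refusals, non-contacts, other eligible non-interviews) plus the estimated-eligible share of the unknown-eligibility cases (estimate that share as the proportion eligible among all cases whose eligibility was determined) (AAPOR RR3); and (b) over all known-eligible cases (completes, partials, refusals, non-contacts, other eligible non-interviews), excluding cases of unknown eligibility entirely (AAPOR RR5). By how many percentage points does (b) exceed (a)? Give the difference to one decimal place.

Numerator → 202
Known eligible → 202 + 13 + 125 + 38 + 22 = 400
e = 400 / (400 + 68) = 400 / 468 = 0.8547
Estimated eligible among unknowns → 0.8547 × 91 = 77.78
Denom → 400 + 77.78 = 477.78
RR3 = 202 / 477.78 = 0.4228
Denom → 202 + 13 + 125 + 38 + 22 = 400
RR5 = 202 / 400 = 0.5050
Difference = 50.50 − 42.28 = 8.22 percentage points

8.2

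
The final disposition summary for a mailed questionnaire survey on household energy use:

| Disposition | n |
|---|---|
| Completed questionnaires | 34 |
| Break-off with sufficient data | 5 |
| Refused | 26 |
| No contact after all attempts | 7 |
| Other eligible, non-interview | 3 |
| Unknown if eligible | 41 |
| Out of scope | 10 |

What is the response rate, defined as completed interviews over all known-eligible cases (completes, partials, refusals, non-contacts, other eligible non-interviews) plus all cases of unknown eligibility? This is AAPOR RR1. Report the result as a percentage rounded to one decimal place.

Top = 34
Denominator = 34 + 5 + 26 + 7 + 3 + 41 = 116
RR1 = 34 / 116 = 0.2931

29.3%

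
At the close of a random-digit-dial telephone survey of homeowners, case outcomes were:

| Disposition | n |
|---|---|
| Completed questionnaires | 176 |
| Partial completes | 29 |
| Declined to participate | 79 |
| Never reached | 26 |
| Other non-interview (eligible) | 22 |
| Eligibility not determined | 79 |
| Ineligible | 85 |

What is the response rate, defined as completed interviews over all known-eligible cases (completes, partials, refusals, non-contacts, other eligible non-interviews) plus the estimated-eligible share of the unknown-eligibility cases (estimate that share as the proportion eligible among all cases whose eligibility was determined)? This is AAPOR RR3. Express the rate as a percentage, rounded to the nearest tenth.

44.6%

Numerator = 176
Determined eligible = 176 + 29 + 79 + 26 + 22 = 332
e = 332 / (332 + 85) = 332 / 417 = 0.7962
e × U = 0.7962 × 79 = 62.90
Denom = 332 + 62.90 = 394.90
RR3 = 176 / 394.90 = 0.4457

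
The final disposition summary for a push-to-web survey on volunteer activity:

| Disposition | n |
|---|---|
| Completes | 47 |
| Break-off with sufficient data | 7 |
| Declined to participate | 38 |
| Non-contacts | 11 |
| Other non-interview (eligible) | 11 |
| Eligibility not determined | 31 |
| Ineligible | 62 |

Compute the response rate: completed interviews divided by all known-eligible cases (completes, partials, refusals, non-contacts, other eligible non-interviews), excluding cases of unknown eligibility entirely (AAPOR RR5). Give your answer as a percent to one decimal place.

Num = 47
Denom = 47 + 7 + 38 + 11 + 11 = 114
RR5 = 47 / 114 = 0.4123

41.2%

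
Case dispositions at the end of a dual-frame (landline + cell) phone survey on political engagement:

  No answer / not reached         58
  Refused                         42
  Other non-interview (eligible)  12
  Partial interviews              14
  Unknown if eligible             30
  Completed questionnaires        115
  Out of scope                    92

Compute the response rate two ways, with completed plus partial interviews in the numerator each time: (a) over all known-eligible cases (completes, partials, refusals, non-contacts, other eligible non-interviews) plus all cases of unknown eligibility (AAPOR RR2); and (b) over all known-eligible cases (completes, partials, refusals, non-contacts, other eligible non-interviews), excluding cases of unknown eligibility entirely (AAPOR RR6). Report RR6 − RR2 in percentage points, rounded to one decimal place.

5.9

Top → 115 + 14 = 129
Denom → 115 + 14 + 42 + 58 + 12 + 30 = 271
RR2 = 129 / 271 = 0.4760
Denom → 115 + 14 + 42 + 58 + 12 = 241
RR6 = 129 / 241 = 0.5353
Difference = 53.53 − 47.60 = 5.93 percentage points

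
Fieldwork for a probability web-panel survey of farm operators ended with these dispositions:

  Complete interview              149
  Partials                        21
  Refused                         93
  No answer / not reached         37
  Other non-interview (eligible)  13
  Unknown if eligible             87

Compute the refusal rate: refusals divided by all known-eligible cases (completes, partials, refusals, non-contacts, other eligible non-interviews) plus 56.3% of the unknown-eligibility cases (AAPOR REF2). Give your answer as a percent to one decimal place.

25.7%

Top: 93
Eligible (known): 149 + 21 + 93 + 37 + 13 = 313
e × U: 0.5630 × 87 = 48.98
Denom: 313 + 48.98 = 361.98
REF2 = 93 / 361.98 = 0.2569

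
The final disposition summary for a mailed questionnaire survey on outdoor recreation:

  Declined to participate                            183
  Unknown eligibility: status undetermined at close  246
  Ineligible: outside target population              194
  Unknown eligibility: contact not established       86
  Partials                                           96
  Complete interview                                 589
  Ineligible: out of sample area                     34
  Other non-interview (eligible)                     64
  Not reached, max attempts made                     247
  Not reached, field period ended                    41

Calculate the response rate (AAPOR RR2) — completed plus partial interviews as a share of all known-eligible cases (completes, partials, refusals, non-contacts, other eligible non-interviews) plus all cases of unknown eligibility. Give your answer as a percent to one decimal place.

44.1%

Non-contacts = 41 + 247 = 288
Unknown eligibility = 86 + 246 = 332
Not eligible = 194 + 34 = 228
Top = 589 + 96 = 685
Denom = 589 + 96 + 183 + 288 + 64 + 332 = 1552
RR2 = 685 / 1552 = 0.4414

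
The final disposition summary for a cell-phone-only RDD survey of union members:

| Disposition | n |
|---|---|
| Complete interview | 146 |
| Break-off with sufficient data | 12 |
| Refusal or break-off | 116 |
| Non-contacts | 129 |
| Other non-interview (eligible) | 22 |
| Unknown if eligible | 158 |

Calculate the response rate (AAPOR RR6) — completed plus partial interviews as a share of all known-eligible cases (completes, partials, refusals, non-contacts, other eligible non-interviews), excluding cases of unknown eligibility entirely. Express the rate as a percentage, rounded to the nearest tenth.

Num = 146 + 12 = 158
Base = 146 + 12 + 116 + 129 + 22 = 425
RR6 = 158 / 425 = 0.3718

37.2%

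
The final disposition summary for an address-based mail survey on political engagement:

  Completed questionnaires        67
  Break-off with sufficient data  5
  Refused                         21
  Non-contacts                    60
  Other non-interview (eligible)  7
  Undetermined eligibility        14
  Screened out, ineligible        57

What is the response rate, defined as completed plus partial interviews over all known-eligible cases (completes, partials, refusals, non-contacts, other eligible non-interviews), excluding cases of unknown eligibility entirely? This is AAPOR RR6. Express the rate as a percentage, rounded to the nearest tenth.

45.0%

Top = 67 + 5 = 72
Base = 67 + 5 + 21 + 60 + 7 = 160
RR6 = 72 / 160 = 0.4500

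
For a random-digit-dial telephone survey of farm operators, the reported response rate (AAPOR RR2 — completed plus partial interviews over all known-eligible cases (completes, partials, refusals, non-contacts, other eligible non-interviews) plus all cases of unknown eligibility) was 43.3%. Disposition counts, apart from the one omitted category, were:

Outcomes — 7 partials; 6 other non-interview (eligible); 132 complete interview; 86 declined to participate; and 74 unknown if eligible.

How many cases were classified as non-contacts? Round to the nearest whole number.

Num = 132 + 7 = 139
RR2 = 139 / D = 0.433
D = 139 / 0.433 = 321.0
Other denominator terms total 305
non-contacts = 321.0 − 305 ≈ 16

16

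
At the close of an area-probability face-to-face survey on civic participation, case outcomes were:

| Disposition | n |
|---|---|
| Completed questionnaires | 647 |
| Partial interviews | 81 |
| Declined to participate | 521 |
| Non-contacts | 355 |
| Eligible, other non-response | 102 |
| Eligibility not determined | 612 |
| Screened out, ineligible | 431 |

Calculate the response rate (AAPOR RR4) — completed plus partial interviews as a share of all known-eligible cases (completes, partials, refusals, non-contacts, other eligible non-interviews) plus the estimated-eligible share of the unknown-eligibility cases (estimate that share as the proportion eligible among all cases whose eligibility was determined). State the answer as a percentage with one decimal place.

Num: 647 + 81 = 728
Eligible (known): 647 + 81 + 521 + 355 + 102 = 1706
e = 1706 / (1706 + 431) = 1706 / 2137 = 0.7983
e × U: 0.7983 × 612 = 488.56
Base: 1706 + 488.56 = 2194.56
RR4 = 728 / 2194.56 = 0.3317

33.2%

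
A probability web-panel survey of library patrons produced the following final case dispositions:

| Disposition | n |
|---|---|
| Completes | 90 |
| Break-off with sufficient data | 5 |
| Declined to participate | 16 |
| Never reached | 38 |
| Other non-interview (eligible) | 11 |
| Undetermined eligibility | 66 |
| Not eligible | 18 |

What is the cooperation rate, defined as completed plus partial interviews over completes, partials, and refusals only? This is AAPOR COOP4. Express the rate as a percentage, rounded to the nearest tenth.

Numerator: 90 + 5 = 95
Denominator: 90 + 5 + 16 = 111
COOP4 = 95 / 111 = 0.8559

85.6%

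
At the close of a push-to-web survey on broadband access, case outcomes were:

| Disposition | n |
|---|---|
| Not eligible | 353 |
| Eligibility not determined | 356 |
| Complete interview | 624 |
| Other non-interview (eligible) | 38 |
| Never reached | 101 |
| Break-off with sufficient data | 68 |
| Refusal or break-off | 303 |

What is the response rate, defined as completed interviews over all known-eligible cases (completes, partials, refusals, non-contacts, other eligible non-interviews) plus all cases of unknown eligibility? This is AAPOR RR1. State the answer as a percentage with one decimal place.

41.9%

Num = 624
Base = 624 + 68 + 303 + 101 + 38 + 356 = 1490
RR1 = 624 / 1490 = 0.4188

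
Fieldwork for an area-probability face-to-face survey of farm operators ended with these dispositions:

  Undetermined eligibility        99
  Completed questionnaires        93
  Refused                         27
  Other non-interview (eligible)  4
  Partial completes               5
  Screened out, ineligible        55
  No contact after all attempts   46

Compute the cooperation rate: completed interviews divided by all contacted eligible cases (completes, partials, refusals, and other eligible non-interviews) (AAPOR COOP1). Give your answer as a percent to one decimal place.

Num: 93
Denom: 93 + 5 + 27 + 4 = 129
COOP1 = 93 / 129 = 0.7209

72.1%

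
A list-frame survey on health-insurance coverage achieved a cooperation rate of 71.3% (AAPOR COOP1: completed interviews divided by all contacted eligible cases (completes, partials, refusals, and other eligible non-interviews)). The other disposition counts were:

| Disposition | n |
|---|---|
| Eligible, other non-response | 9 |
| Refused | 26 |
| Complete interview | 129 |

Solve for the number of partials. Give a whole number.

COOP1 = 129 / D = 0.713
D = 129 / 0.713 = 180.9
Rest of base = 164
partials = 180.9 − 164 ≈ 17

17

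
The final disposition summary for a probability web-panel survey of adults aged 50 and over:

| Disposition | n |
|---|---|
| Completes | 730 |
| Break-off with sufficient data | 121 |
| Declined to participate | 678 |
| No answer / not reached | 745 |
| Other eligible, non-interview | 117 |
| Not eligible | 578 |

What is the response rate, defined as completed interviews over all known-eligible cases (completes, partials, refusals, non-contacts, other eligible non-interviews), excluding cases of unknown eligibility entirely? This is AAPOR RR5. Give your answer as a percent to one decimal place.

Top: 730
Denom: 730 + 121 + 678 + 745 + 117 = 2391
RR5 = 730 / 2391 = 0.3053

30.5%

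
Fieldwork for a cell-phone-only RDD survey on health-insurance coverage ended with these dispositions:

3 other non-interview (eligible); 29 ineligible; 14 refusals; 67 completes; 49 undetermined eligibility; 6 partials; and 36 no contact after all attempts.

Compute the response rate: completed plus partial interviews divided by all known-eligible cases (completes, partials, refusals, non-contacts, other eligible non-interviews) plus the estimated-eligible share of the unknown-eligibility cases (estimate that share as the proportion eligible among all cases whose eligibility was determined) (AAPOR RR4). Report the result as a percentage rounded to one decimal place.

Num = 67 + 6 = 73
Eligible (known) = 67 + 6 + 14 + 36 + 3 = 126
e = 126 / (126 + 29) = 126 / 155 = 0.8129
e × U = 0.8129 × 49 = 39.83
Base = 126 + 39.83 = 165.83
RR4 = 73 / 165.83 = 0.4402

44.0%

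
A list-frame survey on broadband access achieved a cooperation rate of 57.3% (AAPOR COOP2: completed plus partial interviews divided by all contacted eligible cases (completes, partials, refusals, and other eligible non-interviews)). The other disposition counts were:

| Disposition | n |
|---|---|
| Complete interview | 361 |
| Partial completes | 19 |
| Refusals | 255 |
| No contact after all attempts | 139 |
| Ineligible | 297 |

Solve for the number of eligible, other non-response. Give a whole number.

Num → 361 + 19 = 380
COOP2 = 380 / D = 0.573
D = 380 / 0.573 = 663.2
Other denominator terms total 635
eligible, other non-response = 663.2 − 635 ≈ 28

28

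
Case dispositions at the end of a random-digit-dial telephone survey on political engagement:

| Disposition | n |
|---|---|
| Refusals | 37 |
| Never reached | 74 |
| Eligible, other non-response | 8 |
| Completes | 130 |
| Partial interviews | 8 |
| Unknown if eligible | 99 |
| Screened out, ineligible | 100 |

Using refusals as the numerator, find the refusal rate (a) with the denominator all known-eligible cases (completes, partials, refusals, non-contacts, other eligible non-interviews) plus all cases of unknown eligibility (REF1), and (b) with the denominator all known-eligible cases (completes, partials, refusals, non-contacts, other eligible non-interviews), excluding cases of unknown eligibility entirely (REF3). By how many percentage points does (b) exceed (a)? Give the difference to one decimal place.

4.0

Top = 37
Denominator = 130 + 8 + 37 + 74 + 8 + 99 = 356
REF1 = 37 / 356 = 0.1039
Denominator = 130 + 8 + 37 + 74 + 8 = 257
REF3 = 37 / 257 = 0.1440
Difference = 14.40 − 10.39 = 4.01 percentage points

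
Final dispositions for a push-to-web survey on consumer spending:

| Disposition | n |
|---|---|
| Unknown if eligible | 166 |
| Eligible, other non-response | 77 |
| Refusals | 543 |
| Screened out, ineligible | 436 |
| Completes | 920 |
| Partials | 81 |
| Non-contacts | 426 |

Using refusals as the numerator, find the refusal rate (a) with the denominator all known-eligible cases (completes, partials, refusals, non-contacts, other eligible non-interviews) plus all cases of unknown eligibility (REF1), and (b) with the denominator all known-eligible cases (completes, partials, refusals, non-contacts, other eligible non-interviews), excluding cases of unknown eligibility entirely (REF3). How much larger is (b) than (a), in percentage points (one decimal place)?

Numerator: 543
Denom: 920 + 81 + 543 + 426 + 77 + 166 = 2213
REF1 = 543 / 2213 = 0.2454
Denom: 920 + 81 + 543 + 426 + 77 = 2047
REF3 = 543 / 2047 = 0.2653
Difference = 26.53 − 24.54 = 1.99 percentage points

2.0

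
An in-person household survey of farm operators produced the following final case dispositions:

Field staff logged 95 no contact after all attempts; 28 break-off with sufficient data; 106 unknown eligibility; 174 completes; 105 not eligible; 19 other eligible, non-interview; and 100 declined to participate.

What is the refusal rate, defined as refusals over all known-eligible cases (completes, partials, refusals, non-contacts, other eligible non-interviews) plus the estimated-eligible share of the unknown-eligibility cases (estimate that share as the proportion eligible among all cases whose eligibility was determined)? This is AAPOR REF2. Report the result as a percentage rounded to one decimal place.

Numerator → 100
Known eligible → 174 + 28 + 100 + 95 + 19 = 416
e = 416 / (416 + 105) = 416 / 521 = 0.7985
Eligible share of unknowns → 0.7985 × 106 = 84.64
Denom → 416 + 84.64 = 500.64
REF2 = 100 / 500.64 = 0.1997

20.0%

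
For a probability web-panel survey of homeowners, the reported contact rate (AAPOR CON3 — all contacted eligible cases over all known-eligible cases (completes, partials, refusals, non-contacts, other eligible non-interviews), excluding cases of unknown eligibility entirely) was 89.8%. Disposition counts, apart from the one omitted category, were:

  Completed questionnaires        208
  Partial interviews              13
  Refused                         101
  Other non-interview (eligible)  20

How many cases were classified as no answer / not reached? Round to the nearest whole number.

39

Numerator = 208 + 13 + 101 + 20 = 342
CON3 = 342 / D = 0.898
D = 342 / 0.898 = 380.8
Rest of base = 342
no answer / not reached = 380.8 − 342 ≈ 39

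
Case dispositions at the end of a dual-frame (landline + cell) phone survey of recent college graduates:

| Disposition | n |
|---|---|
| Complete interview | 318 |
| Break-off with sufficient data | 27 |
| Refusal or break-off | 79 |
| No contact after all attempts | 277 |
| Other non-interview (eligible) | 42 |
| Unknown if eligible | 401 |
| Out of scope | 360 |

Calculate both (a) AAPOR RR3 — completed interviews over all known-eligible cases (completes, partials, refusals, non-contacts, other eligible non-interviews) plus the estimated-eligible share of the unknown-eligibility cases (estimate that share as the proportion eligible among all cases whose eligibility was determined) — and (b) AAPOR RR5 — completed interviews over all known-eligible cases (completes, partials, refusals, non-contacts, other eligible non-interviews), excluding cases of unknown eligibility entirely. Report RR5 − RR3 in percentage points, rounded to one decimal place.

Num → 318
Determined eligible → 318 + 27 + 79 + 277 + 42 = 743
e = 743 / (743 + 360) = 743 / 1103 = 0.6736
e × U → 0.6736 × 401 = 270.11
Denominator → 743 + 270.11 = 1013.11
RR3 = 318 / 1013.11 = 0.3139
Denominator → 318 + 27 + 79 + 277 + 42 = 743
RR5 = 318 / 743 = 0.4280
Difference = 42.80 − 31.39 = 11.41 percentage points

11.4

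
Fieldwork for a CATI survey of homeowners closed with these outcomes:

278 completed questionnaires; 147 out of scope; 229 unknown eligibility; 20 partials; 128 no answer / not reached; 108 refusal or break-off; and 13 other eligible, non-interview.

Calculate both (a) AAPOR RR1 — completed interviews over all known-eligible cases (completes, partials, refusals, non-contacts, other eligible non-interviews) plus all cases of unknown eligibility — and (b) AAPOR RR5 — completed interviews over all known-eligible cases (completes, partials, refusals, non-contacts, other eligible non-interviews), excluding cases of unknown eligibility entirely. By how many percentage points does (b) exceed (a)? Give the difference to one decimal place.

Top = 278
Denominator = 278 + 20 + 108 + 128 + 13 + 229 = 776
RR1 = 278 / 776 = 0.3582
Denominator = 278 + 20 + 108 + 128 + 13 = 547
RR5 = 278 / 547 = 0.5082
Difference = 50.82 − 35.82 = 15.00 percentage points

15.0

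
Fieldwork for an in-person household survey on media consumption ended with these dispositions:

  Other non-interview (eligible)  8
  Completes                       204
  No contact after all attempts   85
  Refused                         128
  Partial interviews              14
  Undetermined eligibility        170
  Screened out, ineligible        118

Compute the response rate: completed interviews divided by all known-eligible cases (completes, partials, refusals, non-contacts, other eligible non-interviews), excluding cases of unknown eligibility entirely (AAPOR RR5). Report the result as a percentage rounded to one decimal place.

Numerator → 204
Denominator → 204 + 14 + 128 + 85 + 8 = 439
RR5 = 204 / 439 = 0.4647

46.5%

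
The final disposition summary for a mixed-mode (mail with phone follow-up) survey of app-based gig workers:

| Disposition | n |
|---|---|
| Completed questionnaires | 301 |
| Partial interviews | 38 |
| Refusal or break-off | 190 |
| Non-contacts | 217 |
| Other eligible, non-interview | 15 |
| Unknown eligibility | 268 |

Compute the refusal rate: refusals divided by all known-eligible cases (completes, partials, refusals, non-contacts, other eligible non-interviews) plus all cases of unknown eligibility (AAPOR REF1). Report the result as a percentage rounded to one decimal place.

Top: 190
Denom: 301 + 38 + 190 + 217 + 15 + 268 = 1029
REF1 = 190 / 1029 = 0.1846

18.5%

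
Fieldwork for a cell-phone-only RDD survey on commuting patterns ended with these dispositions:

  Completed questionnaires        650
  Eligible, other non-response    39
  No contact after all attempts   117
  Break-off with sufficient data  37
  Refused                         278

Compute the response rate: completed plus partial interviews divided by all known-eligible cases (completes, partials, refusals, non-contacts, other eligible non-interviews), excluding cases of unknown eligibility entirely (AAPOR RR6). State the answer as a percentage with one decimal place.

Num = 650 + 37 = 687
Denom = 650 + 37 + 278 + 117 + 39 = 1121
RR6 = 687 / 1121 = 0.6128

61.3%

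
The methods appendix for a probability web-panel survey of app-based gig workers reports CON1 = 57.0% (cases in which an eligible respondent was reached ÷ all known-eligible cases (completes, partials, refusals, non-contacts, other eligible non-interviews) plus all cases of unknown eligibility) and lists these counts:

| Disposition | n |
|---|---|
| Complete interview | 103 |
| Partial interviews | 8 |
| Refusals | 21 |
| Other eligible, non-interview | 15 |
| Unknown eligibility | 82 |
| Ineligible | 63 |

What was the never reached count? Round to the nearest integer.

Numerator → 103 + 8 + 21 + 15 = 147
CON1 = 147 / D = 0.570
D = 147 / 0.570 = 257.9
Rest of base = 229
never reached = 257.9 − 229 ≈ 29

29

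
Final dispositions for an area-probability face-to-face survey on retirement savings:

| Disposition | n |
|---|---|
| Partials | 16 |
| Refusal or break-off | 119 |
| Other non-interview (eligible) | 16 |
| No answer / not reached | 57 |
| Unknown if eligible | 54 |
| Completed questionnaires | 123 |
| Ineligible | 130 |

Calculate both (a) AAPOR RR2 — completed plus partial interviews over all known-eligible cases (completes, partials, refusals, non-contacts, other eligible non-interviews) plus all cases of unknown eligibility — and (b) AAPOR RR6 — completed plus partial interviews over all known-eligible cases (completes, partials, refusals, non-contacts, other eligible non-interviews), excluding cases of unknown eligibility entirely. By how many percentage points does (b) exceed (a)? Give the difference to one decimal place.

5.9

Numerator → 123 + 16 = 139
Denominator → 123 + 16 + 119 + 57 + 16 + 54 = 385
RR2 = 139 / 385 = 0.3610
Denominator → 123 + 16 + 119 + 57 + 16 = 331
RR6 = 139 / 331 = 0.4199
Difference = 41.99 − 36.10 = 5.89 percentage points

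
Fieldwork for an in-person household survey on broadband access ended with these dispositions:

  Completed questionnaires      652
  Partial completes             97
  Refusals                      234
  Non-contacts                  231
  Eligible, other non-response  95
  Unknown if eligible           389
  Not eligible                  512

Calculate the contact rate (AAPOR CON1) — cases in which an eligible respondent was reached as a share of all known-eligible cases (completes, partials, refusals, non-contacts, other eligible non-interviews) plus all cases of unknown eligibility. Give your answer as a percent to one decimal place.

63.5%

Num → 652 + 97 + 234 + 95 = 1078
Base → 652 + 97 + 234 + 231 + 95 + 389 = 1698
CON1 = 1078 / 1698 = 0.6349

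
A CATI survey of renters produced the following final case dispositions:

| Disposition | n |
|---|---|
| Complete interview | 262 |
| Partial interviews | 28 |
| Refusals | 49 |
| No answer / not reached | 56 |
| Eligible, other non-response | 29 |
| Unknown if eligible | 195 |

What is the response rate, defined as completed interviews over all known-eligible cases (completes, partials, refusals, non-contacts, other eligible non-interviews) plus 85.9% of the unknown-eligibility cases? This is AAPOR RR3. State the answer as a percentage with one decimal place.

Top: 262
Determined eligible: 262 + 28 + 49 + 56 + 29 = 424
e × U: 0.8590 × 195 = 167.50
Denom: 424 + 167.50 = 591.50
RR3 = 262 / 591.50 = 0.4429

44.3%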